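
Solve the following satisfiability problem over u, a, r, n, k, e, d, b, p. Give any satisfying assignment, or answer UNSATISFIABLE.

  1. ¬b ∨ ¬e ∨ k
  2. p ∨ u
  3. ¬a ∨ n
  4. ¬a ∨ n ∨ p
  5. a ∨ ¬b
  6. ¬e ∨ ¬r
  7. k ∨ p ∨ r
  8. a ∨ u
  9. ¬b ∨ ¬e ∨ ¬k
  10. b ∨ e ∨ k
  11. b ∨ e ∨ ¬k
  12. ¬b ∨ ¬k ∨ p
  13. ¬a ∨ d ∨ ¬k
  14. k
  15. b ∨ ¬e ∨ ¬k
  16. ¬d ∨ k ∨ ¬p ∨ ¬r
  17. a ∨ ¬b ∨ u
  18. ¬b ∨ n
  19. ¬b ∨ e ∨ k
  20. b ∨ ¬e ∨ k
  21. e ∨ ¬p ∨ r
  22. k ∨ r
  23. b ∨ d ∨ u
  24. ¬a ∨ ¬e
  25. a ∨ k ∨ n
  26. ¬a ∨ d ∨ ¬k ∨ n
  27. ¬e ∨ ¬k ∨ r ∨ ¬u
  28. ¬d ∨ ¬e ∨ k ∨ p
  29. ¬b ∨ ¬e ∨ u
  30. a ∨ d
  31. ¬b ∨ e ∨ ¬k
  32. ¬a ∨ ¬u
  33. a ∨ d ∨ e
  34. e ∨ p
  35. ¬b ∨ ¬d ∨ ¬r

Case e = True:
  (¬e ∨ ¬r) forces r = False.
  (k) forces k = True.
  (¬b ∨ ¬e ∨ ¬k) forces b = False.
  Clause (b ∨ ¬e ∨ ¬k) is falsified — contradiction.
Case e = False:
  (k) forces k = True.
  (b ∨ e ∨ ¬k) forces b = True.
  Clause (¬b ∨ e ∨ ¬k) is falsified — contradiction.
Both cases fail, so the formula is unsatisfiable.

The formula is unsatisfiable.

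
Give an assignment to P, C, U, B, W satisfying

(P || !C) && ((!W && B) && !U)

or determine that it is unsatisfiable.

P=T, C=T, U=F, B=T, W=F

  P || !C = True
    !C = False
  (!W && B) && !U = True
    !W && B = True
      !W = True
    !U = True
Both conjuncts True, so the formula holds.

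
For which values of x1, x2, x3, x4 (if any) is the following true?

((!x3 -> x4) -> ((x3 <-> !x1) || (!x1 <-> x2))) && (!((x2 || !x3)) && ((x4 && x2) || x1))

x1 = True, x2 = False, x3 = True, x4 = True

  (!x3 -> x4) -> ((x3 <-> !x1) || (!x1 <-> x2)) = True
    !x3 -> x4 = True
      !x3 = False
    (x3 <-> !x1) || (!x1 <-> x2) = True
      x3 <-> !x1 = False
        !x1 = False
      !x1 <-> x2 = True
        !x1 = False
  !((x2 || !x3)) && ((x4 && x2) || x1) = True
    !((x2 || !x3)) = True
      x2 || !x3 = False
        !x3 = False
    (x4 && x2) || x1 = True
      x4 && x2 = False
Both conjuncts True, so the formula holds.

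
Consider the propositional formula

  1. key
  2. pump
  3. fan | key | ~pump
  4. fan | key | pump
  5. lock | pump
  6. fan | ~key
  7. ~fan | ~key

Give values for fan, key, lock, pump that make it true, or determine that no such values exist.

The formula is unsatisfiable.

Case fan = True:
  (key) forces key = True.
  Clause (~fan | ~key) is falsified — contradiction.
Case fan = False:
  (key) forces key = True.
  Clause (fan | ~key) is falsified — contradiction.
Both cases fail, so the formula is unsatisfiable.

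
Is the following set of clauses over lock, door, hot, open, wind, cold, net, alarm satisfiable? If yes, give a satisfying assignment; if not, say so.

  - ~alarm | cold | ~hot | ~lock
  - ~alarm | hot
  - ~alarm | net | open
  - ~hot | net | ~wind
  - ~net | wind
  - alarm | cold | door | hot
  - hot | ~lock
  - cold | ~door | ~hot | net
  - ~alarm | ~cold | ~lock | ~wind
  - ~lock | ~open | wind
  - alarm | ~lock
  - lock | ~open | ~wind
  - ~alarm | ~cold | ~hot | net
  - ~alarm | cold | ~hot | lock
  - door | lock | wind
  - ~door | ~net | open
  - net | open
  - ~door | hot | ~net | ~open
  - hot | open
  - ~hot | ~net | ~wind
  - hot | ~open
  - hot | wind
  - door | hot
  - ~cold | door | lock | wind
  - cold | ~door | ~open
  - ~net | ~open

Set lock = False.
Set door = True.
Set hot = True.
Try open = False:
  (~door | ~net | open) forces net = False.
  clause (net | open) is falsified — backtrack.
So open = True.
  then (lock | ~open | ~wind) forces wind = False.
  then (cold | ~door | ~open) forces cold = True.
  then (~net | ~open) forces net = False.
  then (~alarm | ~cold | ~hot | net) forces alarm = False.
All clauses satisfied.

lock = False, door = True, hot = True, open = True, wind = False, cold = True, net = False, alarm = False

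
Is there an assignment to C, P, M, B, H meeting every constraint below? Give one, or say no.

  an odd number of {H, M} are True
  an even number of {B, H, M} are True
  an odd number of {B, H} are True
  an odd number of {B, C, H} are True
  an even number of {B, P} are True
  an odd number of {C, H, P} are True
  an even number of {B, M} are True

C = False; P = True; M = True; B = True; H = False

{H, M}: 1 true → odd ✓
{B, H, M}: 2 true → even ✓
{B, H}: 1 true → odd ✓
{B, C, H}: 1 true → odd ✓
{B, P}: 2 true → even ✓
{C, H, P}: 1 true → odd ✓
{B, M}: 2 true → even ✓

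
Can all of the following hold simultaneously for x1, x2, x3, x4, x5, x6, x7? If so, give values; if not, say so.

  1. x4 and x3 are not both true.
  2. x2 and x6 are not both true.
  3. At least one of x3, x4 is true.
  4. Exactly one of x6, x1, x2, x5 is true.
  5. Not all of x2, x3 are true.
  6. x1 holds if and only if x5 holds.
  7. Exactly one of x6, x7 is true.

x1 = False; x2 = False; x3 = False; x4 = True; x5 = False; x6 = True; x7 = False

  (1) x4=T, x3=F — not both ✓
  (2) x2=F, x6=T — not both ✓
  (3) {x3, x4}: 1 true — at least one ✓
  (4) {x6, x1, x2, x5}: 1 true — exactly one ✓
  (5) {x2, x3}: 0/2 true — not all ✓
  (6) x1=F, x5=F — same ✓
  (7) {x6, x7}: 1 true — exactly one ✓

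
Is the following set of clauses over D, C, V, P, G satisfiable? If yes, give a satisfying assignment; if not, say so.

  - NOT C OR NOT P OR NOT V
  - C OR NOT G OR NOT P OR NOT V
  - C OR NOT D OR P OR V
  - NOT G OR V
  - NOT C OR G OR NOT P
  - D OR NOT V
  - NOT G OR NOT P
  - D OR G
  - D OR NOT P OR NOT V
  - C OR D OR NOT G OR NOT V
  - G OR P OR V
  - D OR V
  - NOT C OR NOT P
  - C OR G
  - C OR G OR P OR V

Try D = False:
  (D OR NOT V) forces V = False.
  clause (D OR V) is falsified — backtrack.
So D = True.
Set C = False.
  then (C OR G) forces G = True.
  then (NOT G OR V) forces V = True.
  then (NOT G OR NOT P) forces P = False.
All clauses satisfied.

D = True, C = False, V = True, P = False, G = True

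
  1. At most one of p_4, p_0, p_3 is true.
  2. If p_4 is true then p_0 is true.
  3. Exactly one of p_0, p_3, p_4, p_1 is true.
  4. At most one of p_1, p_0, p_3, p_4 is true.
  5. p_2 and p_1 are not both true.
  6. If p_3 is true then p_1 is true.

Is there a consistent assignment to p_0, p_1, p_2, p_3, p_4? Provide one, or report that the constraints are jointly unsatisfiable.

p_0: True, p_1: False, p_2: True, p_3: False, p_4: False

  (1) {p_4, p_0, p_3}: 1 true — at most one ✓
  (2) p_4=F ⇒ p_0: vacuous ✓
  (3) {p_0, p_3, p_4, p_1}: 1 true — exactly one ✓
  (4) {p_1, p_0, p_3, p_4}: 1 true — at most one ✓
  (5) p_2=T, p_1=F — not both ✓
  (6) p_3=F ⇒ p_1: vacuous ✓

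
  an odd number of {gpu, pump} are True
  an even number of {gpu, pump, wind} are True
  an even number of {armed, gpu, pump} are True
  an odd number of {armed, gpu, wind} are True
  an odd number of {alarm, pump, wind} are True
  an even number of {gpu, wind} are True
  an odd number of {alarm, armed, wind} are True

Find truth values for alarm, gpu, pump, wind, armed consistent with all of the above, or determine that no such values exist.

The formula is unsatisfiable.

Adding constraints 2, 4, 5, 7 mod 2: every variable appears an even number of times on the left, so the left side is 0.
But the right sides sum to 1 (mod 2). 0 ≠ 1 — the system is inconsistent.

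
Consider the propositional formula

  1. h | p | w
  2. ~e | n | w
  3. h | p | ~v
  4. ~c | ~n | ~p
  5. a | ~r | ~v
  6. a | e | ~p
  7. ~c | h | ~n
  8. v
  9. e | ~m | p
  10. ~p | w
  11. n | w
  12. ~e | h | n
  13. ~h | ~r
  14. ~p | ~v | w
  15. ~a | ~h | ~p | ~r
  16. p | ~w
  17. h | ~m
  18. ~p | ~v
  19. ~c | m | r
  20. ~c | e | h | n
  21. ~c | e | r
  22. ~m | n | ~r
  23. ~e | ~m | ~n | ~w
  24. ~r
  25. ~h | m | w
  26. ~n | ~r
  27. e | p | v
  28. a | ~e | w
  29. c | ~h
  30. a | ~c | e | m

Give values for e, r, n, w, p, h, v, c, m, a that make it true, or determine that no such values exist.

Unit clause (v) forces v = True.
In (~p | ~v) only ~p is left, so p = False.
Unit clause (~r) forces r = False.
In (h | p | ~v) only h is left, so h = True.
In (p | ~w) only ~w is left, so w = False.
In (~h | m | w) only m is left, so m = True.
In (c | ~h) only c is left, so c = True.
In (e | ~m | p) only e is left, so e = True.
In (n | w) only n is left, so n = True.
In (a | ~e | w) only a is left, so a = True.
All clauses satisfied.

e: True, r: False, n: True, w: False, p: False, h: True, v: True, c: True, m: True, a: True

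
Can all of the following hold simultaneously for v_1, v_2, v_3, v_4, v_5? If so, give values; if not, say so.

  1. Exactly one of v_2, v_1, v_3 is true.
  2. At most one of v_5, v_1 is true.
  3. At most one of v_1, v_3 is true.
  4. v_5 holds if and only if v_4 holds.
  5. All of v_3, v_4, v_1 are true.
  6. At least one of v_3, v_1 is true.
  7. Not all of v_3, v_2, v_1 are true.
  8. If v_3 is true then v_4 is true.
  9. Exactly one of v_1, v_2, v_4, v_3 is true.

Case v_4 = True:
  (4) with v_4=T forces v_5 = True.
  (2) with v_5=T forces v_1 = False.
  Constraint (5) is violated (v_1=F) — contradiction.
Case v_4 = False:
  Constraint (5) is violated (v_4=F) — contradiction.
Both cases fail — unsatisfiable.

The formula is unsatisfiable.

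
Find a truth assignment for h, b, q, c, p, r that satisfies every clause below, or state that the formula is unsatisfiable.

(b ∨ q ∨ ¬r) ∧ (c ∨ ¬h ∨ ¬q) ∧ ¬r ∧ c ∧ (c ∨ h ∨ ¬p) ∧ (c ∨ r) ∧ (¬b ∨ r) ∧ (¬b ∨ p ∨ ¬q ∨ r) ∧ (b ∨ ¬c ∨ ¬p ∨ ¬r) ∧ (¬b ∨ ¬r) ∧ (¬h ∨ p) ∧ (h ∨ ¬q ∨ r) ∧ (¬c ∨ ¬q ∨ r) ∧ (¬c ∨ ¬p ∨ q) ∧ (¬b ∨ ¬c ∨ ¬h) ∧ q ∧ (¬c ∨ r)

Case c = True:
  (¬r) forces r = False.
  Clause (¬c ∨ r) is falsified — contradiction.
Case c = False:
  Clause (c) is falsified — contradiction.
Both cases fail, so the formula is unsatisfiable.

UNSATISFIABLE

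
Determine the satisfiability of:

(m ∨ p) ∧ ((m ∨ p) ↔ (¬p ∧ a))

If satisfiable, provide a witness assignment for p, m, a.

p=F, m=T, a=T

  m ∨ p = True
  (m ∨ p) ↔ (¬p ∧ a) = True
    m ∨ p = True
    ¬p ∧ a = True
      ¬p = True
Both conjuncts True, so the formula holds.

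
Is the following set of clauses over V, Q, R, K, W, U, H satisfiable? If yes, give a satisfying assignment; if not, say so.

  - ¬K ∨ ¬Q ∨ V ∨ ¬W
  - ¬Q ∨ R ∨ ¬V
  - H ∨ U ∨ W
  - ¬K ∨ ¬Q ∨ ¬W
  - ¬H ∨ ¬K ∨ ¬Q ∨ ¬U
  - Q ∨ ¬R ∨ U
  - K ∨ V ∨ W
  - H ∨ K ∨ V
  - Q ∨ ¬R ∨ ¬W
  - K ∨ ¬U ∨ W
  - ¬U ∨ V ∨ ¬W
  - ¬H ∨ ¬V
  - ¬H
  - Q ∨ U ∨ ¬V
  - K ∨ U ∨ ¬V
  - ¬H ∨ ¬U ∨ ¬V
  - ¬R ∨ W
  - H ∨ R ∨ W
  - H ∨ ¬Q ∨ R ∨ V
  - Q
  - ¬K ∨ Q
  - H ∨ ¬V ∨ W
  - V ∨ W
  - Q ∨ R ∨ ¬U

Unit clause (¬H) forces H = False.
Unit clause (Q) forces Q = True.
Try V = False:
  (H ∨ K ∨ V) forces K = True.
  (¬K ∨ ¬Q ∨ V ∨ ¬W) forces W = False.
  clause (V ∨ W) is falsified — backtrack.
So V = True.
  then (¬Q ∨ R ∨ ¬V) forces R = True.
  then (¬R ∨ W) forces W = True.
  then (¬K ∨ ¬Q ∨ ¬W) forces K = False.
  then (K ∨ U ∨ ¬V) forces U = True.
All clauses satisfied.

V = True, Q = True, R = True, K = False, W = True, U = True, H = False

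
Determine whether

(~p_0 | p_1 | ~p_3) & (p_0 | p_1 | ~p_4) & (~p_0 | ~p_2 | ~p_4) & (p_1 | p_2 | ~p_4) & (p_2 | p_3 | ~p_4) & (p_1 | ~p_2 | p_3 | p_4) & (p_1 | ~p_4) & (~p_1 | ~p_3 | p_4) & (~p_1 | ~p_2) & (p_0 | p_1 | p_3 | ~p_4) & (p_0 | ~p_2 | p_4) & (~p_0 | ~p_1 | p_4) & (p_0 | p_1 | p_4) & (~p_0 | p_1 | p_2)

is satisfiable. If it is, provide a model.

p_0: False; p_1: True; p_2: False; p_3: False; p_4: False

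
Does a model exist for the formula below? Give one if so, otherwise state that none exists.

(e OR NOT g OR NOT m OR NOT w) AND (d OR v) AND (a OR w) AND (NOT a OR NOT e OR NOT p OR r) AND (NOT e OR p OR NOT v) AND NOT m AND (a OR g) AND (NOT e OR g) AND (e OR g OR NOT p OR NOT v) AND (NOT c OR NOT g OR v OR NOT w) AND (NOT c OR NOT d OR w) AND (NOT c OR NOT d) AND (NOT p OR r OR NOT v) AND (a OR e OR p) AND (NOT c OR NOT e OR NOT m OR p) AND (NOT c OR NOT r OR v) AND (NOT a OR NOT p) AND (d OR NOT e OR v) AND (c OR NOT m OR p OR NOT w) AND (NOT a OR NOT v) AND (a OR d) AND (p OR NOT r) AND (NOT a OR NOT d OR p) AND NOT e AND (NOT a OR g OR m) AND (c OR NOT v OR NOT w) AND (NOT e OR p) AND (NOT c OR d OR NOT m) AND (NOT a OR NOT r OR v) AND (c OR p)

Unit clause (NOT m) forces m = False.
Unit clause (NOT e) forces e = False.
Set r = False.
Set v = False.
  then (d OR v) forces d = True.
  then (NOT c OR NOT d) forces c = False.
  then (c OR p) forces p = True.
  then (NOT a OR NOT p) forces a = False.
  then (a OR w) forces w = True.
  then (a OR g) forces g = True.
All clauses satisfied.

r=F, e=F, v=F, d=T, w=T, m=F, a=F, p=T, g=T, c=F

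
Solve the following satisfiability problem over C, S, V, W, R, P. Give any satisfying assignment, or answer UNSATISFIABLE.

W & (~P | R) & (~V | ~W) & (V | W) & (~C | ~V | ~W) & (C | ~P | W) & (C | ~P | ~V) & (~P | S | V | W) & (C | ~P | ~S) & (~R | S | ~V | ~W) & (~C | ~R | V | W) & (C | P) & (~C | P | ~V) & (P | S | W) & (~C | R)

C = False, S = False, V = False, W = True, R = True, P = True

Unit clause (W) forces W = True.
In (~V | ~W) only ~V is left, so V = False.
Set C = False.
  then (C | P) forces P = True.
  then (~P | R) forces R = True.
  then (C | ~P | ~S) forces S = False.
All clauses satisfied.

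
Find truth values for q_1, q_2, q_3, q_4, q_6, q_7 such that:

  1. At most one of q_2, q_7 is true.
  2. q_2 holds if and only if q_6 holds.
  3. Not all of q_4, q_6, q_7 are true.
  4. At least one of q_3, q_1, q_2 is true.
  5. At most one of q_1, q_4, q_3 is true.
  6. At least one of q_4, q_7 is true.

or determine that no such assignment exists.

q_1=T; q_2=F; q_3=F; q_4=F; q_6=F; q_7=T

  (1) {q_2, q_7}: 1 true — at most one ✓
  (2) q_2=F, q_6=F — same ✓
  (3) {q_4, q_6, q_7}: 1/3 true — not all ✓
  (4) {q_3, q_1, q_2}: 1 true — at least one ✓
  (5) {q_1, q_4, q_3}: 1 true — at most one ✓
  (6) {q_4, q_7}: 1 true — at least one ✓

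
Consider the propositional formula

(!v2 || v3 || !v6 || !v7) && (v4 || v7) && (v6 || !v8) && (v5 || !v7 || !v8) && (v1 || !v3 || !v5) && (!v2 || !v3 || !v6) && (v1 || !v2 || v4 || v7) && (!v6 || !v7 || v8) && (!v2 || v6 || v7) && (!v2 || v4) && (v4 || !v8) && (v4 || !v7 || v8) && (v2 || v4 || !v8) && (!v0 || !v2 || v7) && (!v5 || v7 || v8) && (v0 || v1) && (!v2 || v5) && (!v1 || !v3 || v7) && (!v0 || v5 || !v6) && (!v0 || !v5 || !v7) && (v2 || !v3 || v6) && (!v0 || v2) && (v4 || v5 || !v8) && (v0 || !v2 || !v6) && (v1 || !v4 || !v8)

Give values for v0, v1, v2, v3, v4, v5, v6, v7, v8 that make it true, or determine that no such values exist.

v0 = False, v1 = True, v2 = False, v3 = False, v4 = True, v5 = False, v6 = True, v7 = False, v8 = True

Try v0 = True:
  (!v0 || v2) forces v2 = True.
  (!v2 || v4) forces v4 = True.
  (!v0 || !v2 || v7) forces v7 = True.
  (!v2 || v5) forces v5 = True.
  clause (!v0 || !v5 || !v7) is falsified — backtrack.
So v0 = False.
  then (v0 || v1) forces v1 = True.
Set v2 = False.
Set v3 = False.
Set v4 = True.
Set v5 = False.
Set v6 = True.
Set v7 = False.
Set v8 = True.
All clauses satisfied.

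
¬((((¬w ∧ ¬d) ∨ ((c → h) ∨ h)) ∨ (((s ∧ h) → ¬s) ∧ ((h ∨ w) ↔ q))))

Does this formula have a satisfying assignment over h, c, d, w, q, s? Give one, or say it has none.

h = False, c = True, d = True, w = True, q = False, s = False

  ¬((((¬w ∧ ¬d) ∨ ((c → h) ∨ h)) ∨ (((s ∧ h) → ¬s) ∧ ((h ∨ w) ↔ q)))) = True
    ((¬w ∧ ¬d) ∨ ((c → h) ∨ h)) ∨ (((s ∧ h) → ¬s) ∧ ((h ∨ w) ↔ q)) = False
      (¬w ∧ ¬d) ∨ ((c → h) ∨ h) = False
        ¬w ∧ ¬d = False
          ¬w = False
          ¬d = False
        (c → h) ∨ h = False
          c → h = False
      ((s ∧ h) → ¬s) ∧ ((h ∨ w) ↔ q) = False
        (s ∧ h) → ¬s = True
          s ∧ h = False
          ¬s = True
        (h ∨ w) ↔ q = False
          h ∨ w = True
The formula evaluates to True.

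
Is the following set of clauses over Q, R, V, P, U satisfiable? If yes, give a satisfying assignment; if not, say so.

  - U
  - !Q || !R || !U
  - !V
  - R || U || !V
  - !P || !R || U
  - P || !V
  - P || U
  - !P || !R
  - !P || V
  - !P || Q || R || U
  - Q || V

Q=T, R=F, V=F, P=F, U=T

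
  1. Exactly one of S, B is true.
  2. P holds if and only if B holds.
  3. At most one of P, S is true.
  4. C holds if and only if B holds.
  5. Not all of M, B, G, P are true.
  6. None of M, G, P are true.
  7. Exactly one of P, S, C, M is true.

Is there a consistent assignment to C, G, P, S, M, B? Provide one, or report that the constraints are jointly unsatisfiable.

C=F; G=F; P=F; S=T; M=F; B=F

  (1) {S, B}: 1 true — exactly one ✓
  (2) P=F, B=F — same ✓
  (3) {P, S}: 1 true — at most one ✓
  (4) C=F, B=F — same ✓
  (5) {M, B, G, P}: 0/4 true — not all ✓
  (6) {M, G, P}: 0 true — none ✓
  (7) {P, S, C, M}: 1 true — exactly one ✓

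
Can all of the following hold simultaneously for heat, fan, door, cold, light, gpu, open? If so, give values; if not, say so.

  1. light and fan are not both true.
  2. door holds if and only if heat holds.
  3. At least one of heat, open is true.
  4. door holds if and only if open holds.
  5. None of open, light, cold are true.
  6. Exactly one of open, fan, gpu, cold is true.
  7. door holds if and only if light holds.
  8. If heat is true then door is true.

No satisfying assignment exists.

Case open = True:
  Constraint (5) is violated (open=T) — contradiction.
Case open = False:
  (3) with open=F forces heat = True.
  (2) with heat=T forces door = True.
  Constraint (4) is violated (door=T, open=F) — contradiction.
Both cases fail — unsatisfiable.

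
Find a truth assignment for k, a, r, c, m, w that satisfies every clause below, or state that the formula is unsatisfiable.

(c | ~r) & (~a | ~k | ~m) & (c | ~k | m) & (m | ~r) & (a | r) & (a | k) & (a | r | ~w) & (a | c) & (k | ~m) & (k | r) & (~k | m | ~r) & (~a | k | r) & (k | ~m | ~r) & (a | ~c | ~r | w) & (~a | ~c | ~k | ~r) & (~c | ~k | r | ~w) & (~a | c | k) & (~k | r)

k=T; a=F; r=T; c=T; m=T; w=T

Try k = False:
  (a | k) forces a = True.
  (k | ~m) forces m = False.
  (m | ~r) forces r = False.
  clause (k | r) is falsified — backtrack.
So k = True.
  then (~k | r) forces r = True.
  then (c | ~r) forces c = True.
  then (m | ~r) forces m = True.
  then (~a | ~c | ~k | ~r) forces a = False.
  then (a | ~c | ~r | w) forces w = True.
All clauses satisfied.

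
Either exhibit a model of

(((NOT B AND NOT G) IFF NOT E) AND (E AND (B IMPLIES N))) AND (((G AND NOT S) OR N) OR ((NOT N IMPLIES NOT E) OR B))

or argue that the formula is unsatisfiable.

E=T, S=T, B=T, N=T, G=F

  ((NOT B AND NOT G) IFF NOT E) AND (E AND (B IMPLIES N)) = True
    (NOT B AND NOT G) IFF NOT E = True
      NOT B AND NOT G = False
        NOT B = False
        NOT G = True
      NOT E = False
    E AND (B IMPLIES N) = True
      B IMPLIES N = True
  ((G AND NOT S) OR N) OR ((NOT N IMPLIES NOT E) OR B) = True
    (G AND NOT S) OR N = True
      G AND NOT S = False
        NOT S = False
    (NOT N IMPLIES NOT E) OR B = True
      NOT N IMPLIES NOT E = True
        NOT N = False
        NOT E = False
Both conjuncts True, so the formula holds.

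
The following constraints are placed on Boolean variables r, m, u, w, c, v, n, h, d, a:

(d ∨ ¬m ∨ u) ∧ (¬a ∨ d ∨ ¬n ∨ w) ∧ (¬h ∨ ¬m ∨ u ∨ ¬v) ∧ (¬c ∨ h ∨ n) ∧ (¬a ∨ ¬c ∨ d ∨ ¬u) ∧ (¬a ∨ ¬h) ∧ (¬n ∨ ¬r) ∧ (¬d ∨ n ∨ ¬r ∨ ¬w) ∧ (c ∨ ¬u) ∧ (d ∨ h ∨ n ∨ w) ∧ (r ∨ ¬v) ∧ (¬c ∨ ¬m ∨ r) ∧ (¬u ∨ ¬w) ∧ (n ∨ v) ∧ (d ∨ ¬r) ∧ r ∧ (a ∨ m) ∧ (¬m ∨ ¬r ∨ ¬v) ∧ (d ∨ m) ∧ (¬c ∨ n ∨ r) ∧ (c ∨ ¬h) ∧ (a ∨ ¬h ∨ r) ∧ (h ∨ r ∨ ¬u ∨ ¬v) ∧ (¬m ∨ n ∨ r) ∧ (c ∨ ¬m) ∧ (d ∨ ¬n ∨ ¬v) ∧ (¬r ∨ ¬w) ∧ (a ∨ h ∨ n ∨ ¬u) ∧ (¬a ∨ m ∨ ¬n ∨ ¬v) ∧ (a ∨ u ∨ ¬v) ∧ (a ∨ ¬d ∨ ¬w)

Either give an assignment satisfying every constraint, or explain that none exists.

Unit clause (r) forces r = True.
In (¬r ∨ ¬w) only ¬w is left, so w = False.
In (¬n ∨ ¬r) only ¬n is left, so n = False.
In (n ∨ v) only v is left, so v = True.
In (d ∨ ¬r) only d is left, so d = True.
In (¬m ∨ ¬r ∨ ¬v) only ¬m is left, so m = False.
In (a ∨ m) only a is left, so a = True.
In (¬a ∨ ¬h) only ¬h is left, so h = False.
In (¬c ∨ h ∨ n) only ¬c is left, so c = False.
In (c ∨ ¬u) only ¬u is left, so u = False.
All clauses satisfied.

r = True, m = False, u = False, w = False, c = False, v = True, n = False, h = False, d = True, a = True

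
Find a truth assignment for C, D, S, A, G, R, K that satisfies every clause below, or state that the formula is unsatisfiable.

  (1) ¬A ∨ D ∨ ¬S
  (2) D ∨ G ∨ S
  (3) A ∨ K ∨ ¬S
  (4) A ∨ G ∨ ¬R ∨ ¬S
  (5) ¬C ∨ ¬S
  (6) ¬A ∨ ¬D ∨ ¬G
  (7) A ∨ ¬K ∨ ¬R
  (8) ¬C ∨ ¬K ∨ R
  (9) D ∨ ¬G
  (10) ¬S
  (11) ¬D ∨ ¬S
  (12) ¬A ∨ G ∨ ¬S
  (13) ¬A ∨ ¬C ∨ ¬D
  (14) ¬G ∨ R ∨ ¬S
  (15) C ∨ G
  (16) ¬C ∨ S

Unit clause (¬S) forces S = False.
In (¬C ∨ S) only ¬C is left, so C = False.
In (C ∨ G) only G is left, so G = True.
In (D ∨ ¬G) only D is left, so D = True.
In (¬A ∨ ¬D ∨ ¬G) only ¬A is left, so A = False.
Set R = False.
Set K = False.
All clauses satisfied.

C = False, D = True, S = False, A = False, G = True, R = False, K = False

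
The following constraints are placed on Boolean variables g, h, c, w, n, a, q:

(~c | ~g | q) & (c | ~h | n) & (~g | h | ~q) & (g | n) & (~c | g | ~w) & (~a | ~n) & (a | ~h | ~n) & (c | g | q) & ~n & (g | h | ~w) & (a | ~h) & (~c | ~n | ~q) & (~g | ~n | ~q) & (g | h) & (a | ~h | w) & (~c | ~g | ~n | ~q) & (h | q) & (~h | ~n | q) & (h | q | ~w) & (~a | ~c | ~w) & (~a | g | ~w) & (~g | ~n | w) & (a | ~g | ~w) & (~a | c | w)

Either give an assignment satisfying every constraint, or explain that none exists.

g=T, h=T, c=T, w=F, n=F, a=T, q=T

Unit clause (~n) forces n = False.
In (g | n) only g is left, so g = True.
Set h = True.
  then (c | ~h | n) forces c = True.
  then (a | ~h) forces a = True.
  then (~a | ~c | ~w) forces w = False.
  then (~c | ~g | q) forces q = True.
All clauses satisfied.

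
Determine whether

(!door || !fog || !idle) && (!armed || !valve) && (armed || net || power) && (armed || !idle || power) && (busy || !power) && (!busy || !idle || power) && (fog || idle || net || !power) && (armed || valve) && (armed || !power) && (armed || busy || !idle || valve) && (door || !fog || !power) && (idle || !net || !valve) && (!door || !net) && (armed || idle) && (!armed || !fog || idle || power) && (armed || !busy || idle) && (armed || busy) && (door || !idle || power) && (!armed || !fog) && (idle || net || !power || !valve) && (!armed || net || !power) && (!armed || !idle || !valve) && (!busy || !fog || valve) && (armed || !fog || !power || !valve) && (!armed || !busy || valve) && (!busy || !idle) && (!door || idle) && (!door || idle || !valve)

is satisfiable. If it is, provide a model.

Try busy = True:
  (!busy || !idle) forces idle = False.
  (armed || idle) forces armed = True.
  (!armed || !valve) forces valve = False.
  clause (!armed || !busy || valve) is falsified — backtrack.
So busy = False.
  then (busy || !power) forces power = False.
  then (armed || busy) forces armed = True.
  then (!armed || !fog) forces fog = False.
  then (!armed || !valve) forces valve = False.
Set door = True.
  then (!door || !net) forces net = False.
  then (!door || idle) forces idle = True.
All clauses satisfied.

busy = False; door = True; idle = True; power = False; fog = False; armed = True; valve = False; net = False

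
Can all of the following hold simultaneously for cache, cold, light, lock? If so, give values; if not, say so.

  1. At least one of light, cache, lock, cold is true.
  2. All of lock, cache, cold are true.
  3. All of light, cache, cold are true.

cache=T, cold=T, light=T, lock=T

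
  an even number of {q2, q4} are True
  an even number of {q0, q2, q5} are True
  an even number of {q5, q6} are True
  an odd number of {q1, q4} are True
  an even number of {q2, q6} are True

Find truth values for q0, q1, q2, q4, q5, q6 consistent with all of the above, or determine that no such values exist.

q0 = False, q1 = True, q2 = False, q4 = False, q5 = False, q6 = False

{q2, q4}: 0 true → even ✓
{q0, q2, q5}: 0 true → even ✓
{q5, q6}: 0 true → even ✓
{q1, q4}: 1 true → odd ✓
{q2, q6}: 0 true → even ✓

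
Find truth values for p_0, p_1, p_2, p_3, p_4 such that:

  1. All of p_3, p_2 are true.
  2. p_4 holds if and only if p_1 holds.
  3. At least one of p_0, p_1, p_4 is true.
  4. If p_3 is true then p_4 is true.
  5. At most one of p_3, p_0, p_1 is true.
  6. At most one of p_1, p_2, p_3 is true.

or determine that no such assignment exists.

Case p_2 = True:
  (1) forces p_3 = True.
  Constraint (6) is violated (p_2=T, p_3=T) — contradiction.
Case p_2 = False:
  Constraint (1) is violated (p_2=F) — contradiction.
Both cases fail — unsatisfiable.

Unsatisfiable — no assignment works.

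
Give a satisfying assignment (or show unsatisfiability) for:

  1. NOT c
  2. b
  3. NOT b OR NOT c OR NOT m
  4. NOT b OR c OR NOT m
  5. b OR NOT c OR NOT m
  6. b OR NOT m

Unit clause (NOT c) forces c = False.
Unit clause (b) forces b = True.
In (NOT b OR c OR NOT m) only NOT m is left, so m = False.
All clauses satisfied.

b: True, c: False, m: False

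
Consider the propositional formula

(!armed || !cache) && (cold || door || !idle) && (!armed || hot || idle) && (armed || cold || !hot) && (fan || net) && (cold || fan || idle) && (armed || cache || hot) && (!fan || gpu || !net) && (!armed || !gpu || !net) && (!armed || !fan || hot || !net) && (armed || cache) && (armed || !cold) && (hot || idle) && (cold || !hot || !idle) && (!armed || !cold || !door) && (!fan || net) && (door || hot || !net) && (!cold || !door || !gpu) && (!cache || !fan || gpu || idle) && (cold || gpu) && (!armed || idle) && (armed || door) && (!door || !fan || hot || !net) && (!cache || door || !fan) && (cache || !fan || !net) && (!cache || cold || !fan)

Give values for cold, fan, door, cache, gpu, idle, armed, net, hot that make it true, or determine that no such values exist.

Set cold = True.
  then (armed || !cold) forces armed = True.
  then (!armed || !cold || !door) forces door = False.
  then (!armed || idle) forces idle = True.
  then (!armed || !cache) forces cache = False.
Try fan = True:
  (!fan || net) forces net = True.
  clause (cache || !fan || !net) is falsified — backtrack.
So fan = False.
  then (fan || net) forces net = True.
  then (!armed || !gpu || !net) forces gpu = False.
  then (door || hot || !net) forces hot = True.
All clauses satisfied.

cold: True, fan: False, door: False, cache: False, gpu: False, idle: True, armed: True, net: True, hot: True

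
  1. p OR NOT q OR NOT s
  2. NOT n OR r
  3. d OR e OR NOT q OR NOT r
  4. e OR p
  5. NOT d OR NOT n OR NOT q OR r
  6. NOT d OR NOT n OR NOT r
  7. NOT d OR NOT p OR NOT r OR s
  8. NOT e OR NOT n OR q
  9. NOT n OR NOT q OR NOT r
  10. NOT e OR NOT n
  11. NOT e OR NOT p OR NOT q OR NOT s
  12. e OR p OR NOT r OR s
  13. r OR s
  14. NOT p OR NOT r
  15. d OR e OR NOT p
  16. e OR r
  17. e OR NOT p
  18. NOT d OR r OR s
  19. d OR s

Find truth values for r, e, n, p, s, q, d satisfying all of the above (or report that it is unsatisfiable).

Set r = True.
  then (NOT p OR NOT r) forces p = False.
  then (e OR p) forces e = True.
  then (NOT e OR NOT n) forces n = False.
Set s = True.
  then (p OR NOT q OR NOT s) forces q = False.
Set d = False.
All clauses satisfied.

r = True; e = True; n = False; p = False; s = True; q = False; d = False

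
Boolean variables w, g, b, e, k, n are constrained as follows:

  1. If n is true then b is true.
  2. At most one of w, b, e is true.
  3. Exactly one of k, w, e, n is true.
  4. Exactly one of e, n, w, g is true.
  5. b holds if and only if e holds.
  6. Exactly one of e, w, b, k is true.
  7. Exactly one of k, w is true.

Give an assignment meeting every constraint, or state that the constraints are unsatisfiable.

w: True, g: False, b: False, e: False, k: False, n: False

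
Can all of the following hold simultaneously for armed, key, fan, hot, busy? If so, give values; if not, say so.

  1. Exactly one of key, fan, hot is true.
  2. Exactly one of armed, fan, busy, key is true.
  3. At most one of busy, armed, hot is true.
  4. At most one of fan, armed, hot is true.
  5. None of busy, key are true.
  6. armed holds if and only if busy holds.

armed = False, key = False, fan = True, hot = False, busy = False

  (1) {key, fan, hot}: 1 true — exactly one ✓
  (2) {armed, fan, busy, key}: 1 true — exactly one ✓
  (3) {busy, armed, hot}: 0 true — at most one ✓
  (4) {fan, armed, hot}: 1 true — at most one ✓
  (5) {busy, key}: 0 true — none ✓
  (6) armed=F, busy=F — same ✓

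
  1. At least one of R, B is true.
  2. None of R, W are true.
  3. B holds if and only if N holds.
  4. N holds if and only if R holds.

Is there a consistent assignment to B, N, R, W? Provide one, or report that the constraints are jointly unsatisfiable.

The formula is unsatisfiable.

Case N = True:
  (2) forces R = False.
  Constraint (4) is violated (N=T, R=F) — contradiction.
Case N = False:
  (2) forces R = False.
  (1) with R=F forces B = True.
  Constraint (3) is violated (B=T, N=F) — contradiction.
Both cases fail — unsatisfiable.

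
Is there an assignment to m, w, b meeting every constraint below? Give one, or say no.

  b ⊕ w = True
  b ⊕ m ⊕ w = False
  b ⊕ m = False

m = True; w = False; b = True

b ⊕ w = T ⊕ F = True ✓
b ⊕ m ⊕ w = T ⊕ T ⊕ F = False ✓
b ⊕ m = T ⊕ T = False ✓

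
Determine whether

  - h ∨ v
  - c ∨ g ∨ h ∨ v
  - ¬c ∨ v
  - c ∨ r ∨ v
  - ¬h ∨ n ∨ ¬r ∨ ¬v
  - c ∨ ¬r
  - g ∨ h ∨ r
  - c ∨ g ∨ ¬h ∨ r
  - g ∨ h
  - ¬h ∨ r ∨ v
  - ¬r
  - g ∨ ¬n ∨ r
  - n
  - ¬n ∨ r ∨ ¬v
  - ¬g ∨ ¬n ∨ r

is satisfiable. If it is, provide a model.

Unsatisfiable — no assignment works.

Case r = True:
  Clause (¬r) is falsified — contradiction.
Case r = False:
  (n) forces n = True.
  (g ∨ ¬n ∨ r) forces g = True.
  Clause (¬g ∨ ¬n ∨ r) is falsified — contradiction.
Both cases fail, so the formula is unsatisfiable.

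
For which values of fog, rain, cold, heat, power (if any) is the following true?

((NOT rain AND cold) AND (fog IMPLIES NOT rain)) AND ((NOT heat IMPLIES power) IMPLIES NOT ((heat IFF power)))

fog = True; rain = False; cold = True; heat = False; power = True

  (NOT rain AND cold) AND (fog IMPLIES NOT rain) = True
    NOT rain AND cold = True
      NOT rain = True
    fog IMPLIES NOT rain = True
      NOT rain = True
  (NOT heat IMPLIES power) IMPLIES NOT ((heat IFF power)) = True
    NOT heat IMPLIES power = True
      NOT heat = True
    NOT ((heat IFF power)) = True
      heat IFF power = False
Both conjuncts True, so the formula holds.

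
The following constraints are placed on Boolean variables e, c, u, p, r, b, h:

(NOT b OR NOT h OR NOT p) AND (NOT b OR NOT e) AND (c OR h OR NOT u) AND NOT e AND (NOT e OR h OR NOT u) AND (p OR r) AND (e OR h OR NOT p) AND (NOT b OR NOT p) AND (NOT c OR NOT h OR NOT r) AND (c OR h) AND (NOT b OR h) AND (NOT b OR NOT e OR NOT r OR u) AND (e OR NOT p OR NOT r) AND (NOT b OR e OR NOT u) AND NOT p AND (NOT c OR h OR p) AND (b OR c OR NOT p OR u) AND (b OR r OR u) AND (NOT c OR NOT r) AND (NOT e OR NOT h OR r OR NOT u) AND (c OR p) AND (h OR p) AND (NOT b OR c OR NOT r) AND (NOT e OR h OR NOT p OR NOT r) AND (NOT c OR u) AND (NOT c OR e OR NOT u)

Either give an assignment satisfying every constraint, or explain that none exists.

Case e = True:
  Clause (NOT e) is falsified — contradiction.
Case e = False:
  (NOT p) forces p = False.
  (p OR r) forces r = True.
  (NOT c OR NOT r) forces c = False.
  Clause (c OR p) is falsified — contradiction.
Both cases fail, so the formula is unsatisfiable.

Unsatisfiable — no assignment works.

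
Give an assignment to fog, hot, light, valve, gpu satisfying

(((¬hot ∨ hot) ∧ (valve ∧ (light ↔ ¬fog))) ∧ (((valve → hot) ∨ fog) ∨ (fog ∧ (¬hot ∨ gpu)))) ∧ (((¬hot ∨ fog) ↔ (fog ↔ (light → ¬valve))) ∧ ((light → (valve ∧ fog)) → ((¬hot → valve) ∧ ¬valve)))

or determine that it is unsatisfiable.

UNSATISFIABLE

Case valve = True: the formula simplifies to (((¬hot ∨ hot) ∧ (light ↔ ¬fog)) ∧ ((hot ∨ fog) ∨ (fog ∧ (¬hot ∨ gpu)))) ∧ (((¬hot ∨ fog) ↔ (fog ↔ ¬light)) ∧ ¬((light → fog))).
  fog = True: the conjunct ¬((light → fog)) becomes ¬((light → True)) = False.
  fog = False: simplifies to (((¬hot ∨ hot) ∧ light) ∧ hot) ∧ ((¬hot ↔ light) ∧ ¬(¬light)).
    hot = True: simplifies to light ∧ (¬light ∧ ¬(¬light)).
      light = True: the conjunct ¬light is False.
      light = False: the conjunct light is False.
    hot = False: the conjunct hot is False.
Case valve = False: the conjunct valve is False.
Both cases fail — unsatisfiable.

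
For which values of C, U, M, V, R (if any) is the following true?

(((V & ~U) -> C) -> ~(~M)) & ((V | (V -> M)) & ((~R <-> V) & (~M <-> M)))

UNSATISFIABLE

The conjunct ~M <-> M is unsatisfiable on its own:
  M=F: evaluates to False.
  M=T: evaluates to False.
So the whole conjunction is unsatisfiable.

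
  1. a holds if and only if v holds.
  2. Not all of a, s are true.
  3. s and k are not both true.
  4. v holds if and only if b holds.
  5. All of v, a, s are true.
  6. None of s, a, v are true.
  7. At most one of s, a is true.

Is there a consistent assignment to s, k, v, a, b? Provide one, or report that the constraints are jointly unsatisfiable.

Case s = True:
  Constraint (6) is violated (s=T) — contradiction.
Case s = False:
  Constraint (5) is violated (s=F) — contradiction.
Both cases fail — unsatisfiable.

Unsatisfiable — no assignment works.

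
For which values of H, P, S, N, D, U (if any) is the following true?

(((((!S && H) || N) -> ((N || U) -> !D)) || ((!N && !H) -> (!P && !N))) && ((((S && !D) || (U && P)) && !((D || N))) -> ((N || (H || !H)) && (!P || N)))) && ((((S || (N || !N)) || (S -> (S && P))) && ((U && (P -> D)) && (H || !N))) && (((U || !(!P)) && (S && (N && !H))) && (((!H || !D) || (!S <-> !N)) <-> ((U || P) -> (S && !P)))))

The formula is unsatisfiable.

Case N = True: the formula simplifies to ((U && (P -> D)) && H) && (((U || !(!P)) && (S && !H)) && (((!H || !D) || S) <-> ((U || P) -> (S && !P)))).
  H = True: the conjunct !H is False.
  H = False: the conjunct H is False.
Case N = False: the conjunct N is False.
Both cases fail — unsatisfiable.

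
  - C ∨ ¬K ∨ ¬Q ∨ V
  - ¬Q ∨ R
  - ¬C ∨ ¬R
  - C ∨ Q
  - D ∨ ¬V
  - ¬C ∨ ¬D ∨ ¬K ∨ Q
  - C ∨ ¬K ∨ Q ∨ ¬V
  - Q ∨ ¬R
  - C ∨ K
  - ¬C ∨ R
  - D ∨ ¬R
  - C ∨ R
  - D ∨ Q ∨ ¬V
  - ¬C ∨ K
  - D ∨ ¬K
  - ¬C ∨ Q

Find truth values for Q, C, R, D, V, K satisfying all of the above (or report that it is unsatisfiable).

Q: True, C: False, R: True, D: True, V: True, K: True

Try Q = False:
  (C ∨ Q) forces C = True.
  clause (¬C ∨ Q) is falsified — backtrack.
So Q = True.
  then (¬Q ∨ R) forces R = True.
  then (¬C ∨ ¬R) forces C = False.
  then (C ∨ K) forces K = True.
  then (D ∨ ¬R) forces D = True.
  then (C ∨ ¬K ∨ ¬Q ∨ V) forces V = True.
All clauses satisfied.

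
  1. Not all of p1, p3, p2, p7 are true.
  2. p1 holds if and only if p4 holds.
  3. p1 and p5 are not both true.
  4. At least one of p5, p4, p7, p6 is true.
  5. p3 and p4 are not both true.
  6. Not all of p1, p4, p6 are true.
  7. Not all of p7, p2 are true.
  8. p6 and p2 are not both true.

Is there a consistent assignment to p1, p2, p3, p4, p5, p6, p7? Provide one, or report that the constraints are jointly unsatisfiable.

p1 = False, p2 = False, p3 = False, p4 = False, p5 = False, p6 = True, p7 = False

  (1) {p1, p3, p2, p7}: 0/4 true — not all ✓
  (2) p1=F, p4=F — same ✓
  (3) p1=F, p5=F — not both ✓
  (4) {p5, p4, p7, p6}: 1 true — at least one ✓
  (5) p3=F, p4=F — not both ✓
  (6) {p1, p4, p6}: 1/3 true — not all ✓
  (7) {p7, p2}: 0/2 true — not all ✓
  (8) p6=T, p2=F — not both ✓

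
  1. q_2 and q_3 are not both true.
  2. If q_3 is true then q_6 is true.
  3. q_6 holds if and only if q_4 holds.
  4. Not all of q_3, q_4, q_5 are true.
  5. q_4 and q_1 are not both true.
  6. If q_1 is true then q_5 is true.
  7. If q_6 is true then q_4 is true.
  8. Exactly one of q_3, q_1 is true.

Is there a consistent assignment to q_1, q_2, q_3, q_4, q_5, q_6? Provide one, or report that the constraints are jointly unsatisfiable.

q_1 = True, q_2 = False, q_3 = False, q_4 = False, q_5 = True, q_6 = False

  (1) q_2=F, q_3=F — not both ✓
  (2) q_3=F ⇒ q_6: vacuous ✓
  (3) q_6=F, q_4=F — same ✓
  (4) {q_3, q_4, q_5}: 1/3 true — not all ✓
  (5) q_4=F, q_1=T — not both ✓
  (6) q_1=T ⇒ q_5: T ✓
  (7) q_6=F ⇒ q_4: vacuous ✓
  (8) {q_3, q_1}: 1 true — exactly one ✓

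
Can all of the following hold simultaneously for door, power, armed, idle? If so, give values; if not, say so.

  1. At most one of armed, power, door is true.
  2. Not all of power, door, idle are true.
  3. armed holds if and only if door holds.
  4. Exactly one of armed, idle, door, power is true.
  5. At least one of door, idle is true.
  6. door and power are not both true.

door = False; power = False; armed = False; idle = True

  (1) {armed, power, door}: 0 true — at most one ✓
  (2) {power, door, idle}: 1/3 true — not all ✓
  (3) armed=F, door=F — same ✓
  (4) {armed, idle, door, power}: 1 true — exactly one ✓
  (5) {door, idle}: 1 true — at least one ✓
  (6) door=F, power=F — not both ✓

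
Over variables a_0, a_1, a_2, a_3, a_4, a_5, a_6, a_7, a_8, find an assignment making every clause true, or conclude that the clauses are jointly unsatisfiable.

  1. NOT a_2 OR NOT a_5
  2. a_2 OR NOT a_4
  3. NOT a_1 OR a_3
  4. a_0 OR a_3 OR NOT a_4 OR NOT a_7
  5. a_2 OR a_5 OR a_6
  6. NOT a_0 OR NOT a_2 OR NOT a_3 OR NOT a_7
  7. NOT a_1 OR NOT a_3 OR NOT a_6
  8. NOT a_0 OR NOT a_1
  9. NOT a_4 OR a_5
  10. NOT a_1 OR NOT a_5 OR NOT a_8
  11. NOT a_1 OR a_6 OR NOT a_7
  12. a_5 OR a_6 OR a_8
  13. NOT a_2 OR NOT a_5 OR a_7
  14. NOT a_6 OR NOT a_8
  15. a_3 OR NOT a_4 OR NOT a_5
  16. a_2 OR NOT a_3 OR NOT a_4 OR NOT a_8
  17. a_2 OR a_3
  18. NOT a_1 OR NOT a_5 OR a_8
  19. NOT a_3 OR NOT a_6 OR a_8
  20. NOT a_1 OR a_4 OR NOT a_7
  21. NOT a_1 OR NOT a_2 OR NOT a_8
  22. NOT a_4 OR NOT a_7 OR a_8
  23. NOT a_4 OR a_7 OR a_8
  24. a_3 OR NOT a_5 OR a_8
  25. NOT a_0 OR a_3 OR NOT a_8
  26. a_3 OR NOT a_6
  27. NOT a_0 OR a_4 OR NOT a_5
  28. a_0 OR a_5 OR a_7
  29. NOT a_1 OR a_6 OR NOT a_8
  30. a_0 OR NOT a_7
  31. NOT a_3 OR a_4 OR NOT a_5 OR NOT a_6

Set a_0 = True.
  then (NOT a_0 OR NOT a_1) forces a_1 = False.
Set a_2 = True.
  then (NOT a_2 OR NOT a_5) forces a_5 = False.
  then (NOT a_4 OR a_5) forces a_4 = False.
Set a_3 = True.
  then (NOT a_0 OR NOT a_2 OR NOT a_3 OR NOT a_7) forces a_7 = False.
Try a_6 = True:
  (NOT a_6 OR NOT a_8) forces a_8 = False.
  clause (NOT a_3 OR NOT a_6 OR a_8) is falsified — backtrack.
So a_6 = False.
  then (a_5 OR a_6 OR a_8) forces a_8 = True.
All clauses satisfied.

a_0 = True, a_1 = False, a_2 = True, a_3 = True, a_4 = False, a_5 = False, a_6 = False, a_7 = False, a_8 = True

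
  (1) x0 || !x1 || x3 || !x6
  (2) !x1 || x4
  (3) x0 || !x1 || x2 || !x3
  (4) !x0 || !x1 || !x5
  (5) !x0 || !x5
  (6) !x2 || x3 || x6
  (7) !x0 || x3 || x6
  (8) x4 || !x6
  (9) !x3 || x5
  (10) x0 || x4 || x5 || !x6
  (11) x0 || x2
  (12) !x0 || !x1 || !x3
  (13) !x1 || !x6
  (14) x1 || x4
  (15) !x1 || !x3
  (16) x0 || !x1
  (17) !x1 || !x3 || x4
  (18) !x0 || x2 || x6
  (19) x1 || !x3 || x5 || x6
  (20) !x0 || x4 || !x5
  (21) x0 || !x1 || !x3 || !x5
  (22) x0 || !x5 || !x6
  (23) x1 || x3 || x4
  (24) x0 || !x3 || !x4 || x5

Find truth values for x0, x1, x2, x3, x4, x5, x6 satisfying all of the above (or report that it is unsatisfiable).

Set x0 = False.
  then (x0 || x2) forces x2 = True.
  then (x0 || !x1) forces x1 = False.
  then (x1 || x4) forces x4 = True.
Set x3 = False.
  then (!x2 || x3 || x6) forces x6 = True.
  then (x0 || !x5 || !x6) forces x5 = False.
All clauses satisfied.

x0 = False, x1 = False, x2 = True, x3 = False, x4 = True, x5 = False, x6 = True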